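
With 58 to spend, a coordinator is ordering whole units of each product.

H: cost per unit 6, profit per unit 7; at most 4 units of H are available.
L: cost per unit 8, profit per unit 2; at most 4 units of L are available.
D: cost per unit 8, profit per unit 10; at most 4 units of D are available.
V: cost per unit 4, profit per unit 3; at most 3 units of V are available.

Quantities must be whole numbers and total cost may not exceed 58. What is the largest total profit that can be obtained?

68

This is a bounded integer knapsack.
3×H, 4×D, and 2×V: cost 58 ≤ 58, profit 3·7 + 4·10 + 2·3 = 67.
4×H and 4×D: cost 56 ≤ 58, profit 4·7 + 4·10 = 68.
Best is 68.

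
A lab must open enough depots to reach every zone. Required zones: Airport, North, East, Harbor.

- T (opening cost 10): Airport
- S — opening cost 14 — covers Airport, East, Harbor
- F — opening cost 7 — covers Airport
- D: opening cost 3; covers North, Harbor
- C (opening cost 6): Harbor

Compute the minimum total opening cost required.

17

Choose S and D: together they cover Airport, North, East, Harbor — every zone.
Total opening cost: 14 + 3 = 17.
No cover costs less than 17.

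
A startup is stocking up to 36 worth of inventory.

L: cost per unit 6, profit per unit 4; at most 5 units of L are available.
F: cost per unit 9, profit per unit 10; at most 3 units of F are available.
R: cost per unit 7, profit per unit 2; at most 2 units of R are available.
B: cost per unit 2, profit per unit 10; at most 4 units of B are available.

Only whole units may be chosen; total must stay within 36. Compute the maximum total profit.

3×F and 4×B: cost 35 ≤ 36, profit 3·10 + 4·10 = 70.
1×L, 2×F, and 4×B: cost 32 ≤ 36, profit 1·4 + 2·10 + 4·10 = 64.
Best is 70.

70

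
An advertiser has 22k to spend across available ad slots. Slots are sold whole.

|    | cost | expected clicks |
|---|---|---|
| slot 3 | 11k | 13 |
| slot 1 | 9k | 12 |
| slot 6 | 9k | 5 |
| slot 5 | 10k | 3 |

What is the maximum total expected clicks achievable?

Allowing fractional choices, the relaxed optimum would be about 26.1, but ad slots are indivisible.
slot 3 + slot 1: cost 11 + 9 = 20 ≤ 22, expected clicks 13 + 12 = 25.
slot 3 + slot 6: cost 11 + 9 = 20 ≤ 22, expected clicks 13 + 5 = 18.
Best is slot 3 and slot 1 with total expected clicks 25.

25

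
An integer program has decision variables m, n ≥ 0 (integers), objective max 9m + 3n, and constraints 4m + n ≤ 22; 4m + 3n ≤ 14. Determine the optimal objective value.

27

(m,n)=(3,0): 4·3+1·0=12≤22, 4·3+3·0=12≤14, objective 27.
(m,n)=(2,1): 4·2+1·1=9≤22, 4·2+3·1=11≤14, objective 21.
(m,n)=(2,0): 4·2+1·0=8≤22, 4·2+3·0=8≤14, objective 18.
The best lattice point is (3,0), giving 27.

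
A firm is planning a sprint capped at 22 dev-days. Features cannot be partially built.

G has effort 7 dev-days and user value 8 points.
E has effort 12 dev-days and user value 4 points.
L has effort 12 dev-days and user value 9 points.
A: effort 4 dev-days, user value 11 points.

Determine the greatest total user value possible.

20

L + A: effort 12 + 4 = 16 ≤ 22, user value 9 + 11 = 20.
G + A: effort 7 + 4 = 11 ≤ 22, user value 8 + 11 = 19.
G + L: effort 7 + 12 = 19 ≤ 22, user value 8 + 9 = 17.
Best is L and A with total user value 20.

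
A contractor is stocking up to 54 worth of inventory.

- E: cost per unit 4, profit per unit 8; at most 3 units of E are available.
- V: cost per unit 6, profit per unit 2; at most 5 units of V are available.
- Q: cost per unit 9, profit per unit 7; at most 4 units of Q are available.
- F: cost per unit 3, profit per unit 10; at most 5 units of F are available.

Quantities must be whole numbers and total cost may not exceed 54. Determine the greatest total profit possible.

3×E, 1×V, 2×Q, and 5×F: cost 51 ≤ 54, profit 3·8 + 1·2 + 2·7 + 5·10 = 90.
3×E, 3×Q, and 5×F: cost 54 ≤ 54, profit 3·8 + 3·7 + 5·10 = 95.
Best is 95.

95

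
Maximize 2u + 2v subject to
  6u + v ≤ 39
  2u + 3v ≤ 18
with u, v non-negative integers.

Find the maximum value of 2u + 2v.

The continuous relaxation peaks at (6.19, 1.88) with value 16.12; rounding to a feasible lattice point costs some objective.
(u,v)=(6,2): 6·6+1·2=38≤39, 2·6+3·2=18≤18, objective 16.
(u,v)=(6,1): 6·6+1·1=37≤39, 2·6+3·1=15≤18, objective 14.
(u,v)=(5,2): 6·5+1·2=32≤39, 2·5+3·2=16≤18, objective 14.
The best lattice point is (6,2), giving 16.

16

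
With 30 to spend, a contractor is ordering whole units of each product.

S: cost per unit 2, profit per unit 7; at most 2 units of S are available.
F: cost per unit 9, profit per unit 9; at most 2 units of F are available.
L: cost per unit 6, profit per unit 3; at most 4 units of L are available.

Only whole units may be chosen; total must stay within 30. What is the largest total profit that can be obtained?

This is a bounded integer knapsack.
2×S, 2×F, and 1×L: cost 28 ≤ 30, profit 2·7 + 2·9 + 1·3 = 35.
2×S and 2×F: cost 22 ≤ 30, profit 2·7 + 2·9 = 32.
Best is 35.

35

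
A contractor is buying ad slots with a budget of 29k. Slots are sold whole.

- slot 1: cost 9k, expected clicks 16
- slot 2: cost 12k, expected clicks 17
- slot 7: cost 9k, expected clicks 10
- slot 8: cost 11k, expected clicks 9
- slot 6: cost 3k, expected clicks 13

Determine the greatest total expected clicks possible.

Take slot 1, slot 2, and slot 6: cost 9 + 12 + 3 = 24 ≤ 29, expected clicks 16 + 17 + 13 = 46.
No other feasible combination does better.

46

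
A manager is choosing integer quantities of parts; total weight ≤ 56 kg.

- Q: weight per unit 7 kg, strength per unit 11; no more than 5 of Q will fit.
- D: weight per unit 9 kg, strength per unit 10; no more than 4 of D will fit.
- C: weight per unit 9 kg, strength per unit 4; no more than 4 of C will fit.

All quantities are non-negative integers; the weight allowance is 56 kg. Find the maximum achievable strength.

Q has the best ratio (11/7); taking only Q gives at most 5×11 = 55 (stopped by the supply cap of 5).
Mixing does better — 5×Q and 2×D: weight 53 ≤ 56, strength 5·11 + 2·10 = 75.

75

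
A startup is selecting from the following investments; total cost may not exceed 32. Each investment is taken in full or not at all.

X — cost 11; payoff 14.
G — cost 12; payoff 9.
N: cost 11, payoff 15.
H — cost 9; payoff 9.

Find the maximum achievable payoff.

38

G + N + H: cost 12 + 11 + 9 = 32 ≤ 32, payoff 9 + 15 + 9 = 33.
X + N + H: cost 11 + 11 + 9 = 31 ≤ 32, payoff 14 + 15 + 9 = 38.
Best is X, N, and H with total payoff 38.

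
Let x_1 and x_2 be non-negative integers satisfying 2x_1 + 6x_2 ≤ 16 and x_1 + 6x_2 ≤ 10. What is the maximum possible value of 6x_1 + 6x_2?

48

(x_1,x_2)=(8,0) is feasible, giving 48.
(x_1,x_2)=(7,0) is feasible, giving 42.
The best lattice point is (8,0), giving 48.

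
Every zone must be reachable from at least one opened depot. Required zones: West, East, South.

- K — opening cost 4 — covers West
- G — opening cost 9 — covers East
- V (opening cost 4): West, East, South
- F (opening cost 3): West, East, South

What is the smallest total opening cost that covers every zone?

3

F alone covers West, East, South — every zone.
Total opening cost: 3.
No cover costs less than 3.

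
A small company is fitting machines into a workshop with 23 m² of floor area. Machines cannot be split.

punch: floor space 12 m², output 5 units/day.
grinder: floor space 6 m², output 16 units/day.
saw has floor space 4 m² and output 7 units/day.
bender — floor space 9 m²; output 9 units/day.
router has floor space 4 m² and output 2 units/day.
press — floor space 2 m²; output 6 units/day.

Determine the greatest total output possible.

38

grinder + saw + bender + router: floor space 6 + 4 + 9 + 4 = 23 ≤ 23, output 16 + 7 + 9 + 2 = 34.
grinder + saw + bender + press: floor space 6 + 4 + 9 + 2 = 21 ≤ 23, output 16 + 7 + 9 + 6 = 38.
grinder + bender + router + press: floor space 6 + 9 + 4 + 2 = 21 ≤ 23, output 16 + 9 + 2 + 6 = 33.
Best is grinder, saw, bender, and press with total output 38.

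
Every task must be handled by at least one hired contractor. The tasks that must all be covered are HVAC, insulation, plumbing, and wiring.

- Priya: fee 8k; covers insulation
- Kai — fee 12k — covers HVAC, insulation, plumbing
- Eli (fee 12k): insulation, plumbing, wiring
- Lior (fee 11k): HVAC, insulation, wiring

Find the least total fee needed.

23

Choose Kai and Lior: together they cover HVAC, insulation, plumbing, wiring — every task.
Total fee: 12 + 11 = 23.
No cover costs less than 23.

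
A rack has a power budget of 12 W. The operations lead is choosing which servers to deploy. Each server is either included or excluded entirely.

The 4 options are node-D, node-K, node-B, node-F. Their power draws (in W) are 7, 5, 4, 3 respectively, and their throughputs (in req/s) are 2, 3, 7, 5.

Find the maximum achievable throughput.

15

node-B + node-F: power draw 4 + 3 = 7 ≤ 12, throughput 7 + 5 = 12.
node-K + node-B: power draw 5 + 4 = 9 ≤ 12, throughput 3 + 7 = 10.
node-K + node-B + node-F: power draw 5 + 4 + 3 = 12 ≤ 12, throughput 3 + 7 + 5 = 15.
Best is node-K, node-B, and node-F with total throughput 15.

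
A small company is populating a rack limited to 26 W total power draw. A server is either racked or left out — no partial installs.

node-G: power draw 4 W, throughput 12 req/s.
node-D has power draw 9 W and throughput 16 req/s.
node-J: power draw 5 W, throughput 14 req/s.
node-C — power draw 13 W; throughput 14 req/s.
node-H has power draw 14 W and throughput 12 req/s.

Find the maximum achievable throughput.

Take node-G, node-D, and node-J: power draw 4 + 9 + 5 = 18 ≤ 26, throughput 12 + 16 + 14 = 42.
No feasible combination exceeds this.

42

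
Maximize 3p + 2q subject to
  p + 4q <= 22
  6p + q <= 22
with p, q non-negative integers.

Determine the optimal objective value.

The continuous relaxation peaks at (2.87, 4.78) with value 18.17; rounding to a feasible lattice point costs some objective.
(p,q)=(3,4): 1·3+4·4=19≤22, 6·3+1·4=22≤22, objective 17.
(p,q)=(2,5): 1·2+4·5=22≤22, 6·2+1·5=17≤22, objective 16.
(p,q)=(3,3): 1·3+4·3=15≤22, 6·3+1·3=21≤22, objective 15.
No feasible integer point exceeds 17.

17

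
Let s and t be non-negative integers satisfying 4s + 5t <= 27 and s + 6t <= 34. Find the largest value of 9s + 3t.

54

The continuous relaxation peaks at (6.75, 0) with value 60.75; rounding to a feasible lattice point costs some objective.
(s,t)=(6,0): 4·6+5·0=24≤27, 1·6+6·0=6≤34, objective 54.
(s,t)=(5,1): 4·5+5·1=25≤27, 1·5+6·1=11≤34, objective 48.
(s,t)=(5,0): 4·5+5·0=20≤27, 1·5+6·0=5≤34, objective 45.
The best lattice point is (6,0), giving 54.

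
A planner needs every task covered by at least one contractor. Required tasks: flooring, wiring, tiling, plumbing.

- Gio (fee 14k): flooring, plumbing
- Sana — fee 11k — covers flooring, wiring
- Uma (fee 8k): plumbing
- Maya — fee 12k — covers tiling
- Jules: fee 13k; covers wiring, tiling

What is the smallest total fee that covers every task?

The greedy cost-per-new-task heuristic would pick Sana, Uma, and Maya for 31, but a cheaper cover exists.
Choose Gio and Jules: together they cover flooring, wiring, tiling, plumbing — every task.
Total fee: 14 + 13 = 27.
No cover costs less than 27.

27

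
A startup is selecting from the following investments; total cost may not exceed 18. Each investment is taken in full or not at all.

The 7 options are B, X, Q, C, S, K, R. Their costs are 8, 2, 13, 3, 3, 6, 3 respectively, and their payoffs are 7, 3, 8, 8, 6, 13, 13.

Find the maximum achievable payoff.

43

Allowing fractional choices, the relaxed optimum would be about 43.9, but investments are indivisible.
X + C + K + R: cost 2 + 3 + 6 + 3 = 14 ≤ 18, payoff 3 + 8 + 13 + 13 = 37.
X + C + S + K + R: cost 2 + 3 + 3 + 6 + 3 = 17 ≤ 18, payoff 3 + 8 + 6 + 13 + 13 = 43.
C + S + K + R: cost 3 + 3 + 6 + 3 = 15 ≤ 18, payoff 8 + 6 + 13 + 13 = 40.
Best is X, C, S, K, and R with total payoff 43.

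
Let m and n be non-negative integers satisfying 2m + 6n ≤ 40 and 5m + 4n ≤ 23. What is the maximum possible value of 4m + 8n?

40

(m,n)=(0,5): 2·0+6·5=30≤40, 5·0+4·5=20≤23, objective 40.
(m,n)=(1,4): 2·1+6·4=26≤40, 5·1+4·4=21≤23, objective 36.
(m,n)=(0,4): 2·0+6·4=24≤40, 5·0+4·4=16≤23, objective 32.
No feasible integer point exceeds 40.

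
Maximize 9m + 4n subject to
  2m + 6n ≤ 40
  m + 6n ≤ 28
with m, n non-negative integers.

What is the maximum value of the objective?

(m,n)=(20,0): 2·20+6·0=40≤40, 1·20+6·0=20≤28, objective 180.
(m,n)=(19,0): 2·19+6·0=38≤40, 1·19+6·0=19≤28, objective 171.
The best lattice point is (20,0), giving 180.

180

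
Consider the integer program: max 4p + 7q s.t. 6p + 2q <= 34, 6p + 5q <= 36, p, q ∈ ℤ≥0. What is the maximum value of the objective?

(p,q)=(0,7): 6·0+2·7=14≤34, 6·0+5·7=35≤36, objective 49.
(p,q)=(1,6): 6·1+2·6=18≤34, 6·1+5·6=36≤36, objective 46.
(p,q)=(0,6): 6·0+2·6=12≤34, 6·0+5·6=30≤36, objective 42.
No feasible integer point exceeds 49.

49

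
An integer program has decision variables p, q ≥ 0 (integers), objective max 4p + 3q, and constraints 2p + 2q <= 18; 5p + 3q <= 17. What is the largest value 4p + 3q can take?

The continuous relaxation peaks at (0, 5.67) with value 17.00; rounding to a feasible lattice point costs some objective.
(p,q)=(1,4): 2·1+2·4=10≤18, 5·1+3·4=17≤17, objective 16.
(p,q)=(0,5): 2·0+2·5=10≤18, 5·0+3·5=15≤17, objective 15.
(p,q)=(1,3): 2·1+2·3=8≤18, 5·1+3·3=14≤17, objective 13.
No feasible integer point exceeds 16.

16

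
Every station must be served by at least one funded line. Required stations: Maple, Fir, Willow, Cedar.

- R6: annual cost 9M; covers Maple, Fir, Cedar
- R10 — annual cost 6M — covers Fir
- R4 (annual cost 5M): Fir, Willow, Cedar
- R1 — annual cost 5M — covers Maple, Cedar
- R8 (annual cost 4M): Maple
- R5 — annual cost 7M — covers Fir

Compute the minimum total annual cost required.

Choose R4 and R8: together they cover Maple, Fir, Willow, Cedar — every station.
Total annual cost: 5 + 4 = 9.
No cover costs less than 9.

9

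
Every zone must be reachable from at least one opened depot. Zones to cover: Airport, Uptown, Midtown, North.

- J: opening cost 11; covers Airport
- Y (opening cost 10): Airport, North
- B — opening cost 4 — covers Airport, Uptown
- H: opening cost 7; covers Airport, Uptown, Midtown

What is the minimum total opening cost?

17

The greedy cost-per-new-zone heuristic would pick B, H, and Y for 21, but a cheaper cover exists.
Choose Y and H: together they cover Airport, Uptown, Midtown, North — every zone.
Total opening cost: 10 + 7 = 17.
No cover costs less than 17.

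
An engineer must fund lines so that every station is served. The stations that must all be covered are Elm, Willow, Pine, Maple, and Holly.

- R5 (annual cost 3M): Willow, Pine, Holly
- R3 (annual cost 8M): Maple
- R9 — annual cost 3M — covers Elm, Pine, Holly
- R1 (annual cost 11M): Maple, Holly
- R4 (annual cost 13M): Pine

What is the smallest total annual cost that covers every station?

14

This is a weighted set-cover instance.
Choose R5, R3, and R9: together they cover Elm, Willow, Pine, Maple, Holly — every station.
Total annual cost: 3 + 8 + 3 = 14.
No cover costs less than 14.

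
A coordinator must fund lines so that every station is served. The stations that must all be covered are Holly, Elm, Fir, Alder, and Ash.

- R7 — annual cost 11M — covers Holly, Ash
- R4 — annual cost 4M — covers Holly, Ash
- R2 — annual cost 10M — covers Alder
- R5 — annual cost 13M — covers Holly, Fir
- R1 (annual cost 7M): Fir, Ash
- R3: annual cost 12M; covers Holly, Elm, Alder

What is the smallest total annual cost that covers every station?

This is a weighted set-cover instance.
Choose R1 and R3: together they cover Holly, Elm, Fir, Alder, Ash — every station.
Total annual cost: 7 + 12 = 19.

19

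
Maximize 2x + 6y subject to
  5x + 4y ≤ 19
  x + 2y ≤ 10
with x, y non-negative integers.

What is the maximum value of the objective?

The continuous relaxation peaks at (0, 4.75) with value 28.50; rounding to a feasible lattice point costs some objective.
(x,y)=(0,4): 5·0+4·4=16≤19, 1·0+2·4=8≤10, objective 24.
(x,y)=(1,3): 5·1+4·3=17≤19, 1·1+2·3=7≤10, objective 20.
(x,y)=(0,3): 5·0+4·3=12≤19, 1·0+2·3=6≤10, objective 18.
Maximum is 24 at (x,y)=(0,4).

24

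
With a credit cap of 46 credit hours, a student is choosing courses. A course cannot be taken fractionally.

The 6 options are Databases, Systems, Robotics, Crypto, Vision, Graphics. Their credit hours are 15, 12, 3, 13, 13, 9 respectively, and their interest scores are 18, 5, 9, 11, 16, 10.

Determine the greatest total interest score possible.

54

Databases + Robotics + Vision + Graphics: credit hours 15 + 3 + 13 + 9 = 40 ≤ 46, interest score 18 + 9 + 16 + 10 = 53.
Databases + Robotics + Crypto + Vision: credit hours 15 + 3 + 13 + 13 = 44 ≤ 46, interest score 18 + 9 + 11 + 16 = 54.
Databases + Robotics + Crypto + Graphics: credit hours 15 + 3 + 13 + 9 = 40 ≤ 46, interest score 18 + 9 + 11 + 10 = 48.
Best is Databases, Robotics, Crypto, and Vision with total interest score 54.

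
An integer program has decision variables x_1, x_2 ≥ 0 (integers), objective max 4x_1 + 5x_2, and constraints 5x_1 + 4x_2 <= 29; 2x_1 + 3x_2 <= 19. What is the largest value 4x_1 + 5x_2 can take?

The continuous relaxation peaks at (1.57, 5.29) with value 32.71; rounding to a feasible lattice point costs some objective.
(x_1,x_2)=(0,6): 5·0+4·6=24≤29, 2·0+3·6=18≤19, objective 30.
(x_1,x_2)=(1,5): 5·1+4·5=25≤29, 2·1+3·5=17≤19, objective 29.
(x_1,x_2)=(2,4): 5·2+4·4=26≤29, 2·2+3·4=16≤19, objective 28.
The best lattice point is (0,6), giving 30.

30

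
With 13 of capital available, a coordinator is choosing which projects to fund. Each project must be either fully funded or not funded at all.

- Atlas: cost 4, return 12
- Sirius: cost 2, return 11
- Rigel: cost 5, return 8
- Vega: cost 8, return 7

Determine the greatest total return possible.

31

This is an integer program with binary decision variables.
Atlas + Sirius + Rigel: cost 4 + 2 + 5 = 11 ≤ 13, return 12 + 11 + 8 = 31.
Atlas + Rigel: cost 4 + 5 = 9 ≤ 13, return 12 + 8 = 20.
Atlas + Sirius: cost 4 + 2 = 6 ≤ 13, return 12 + 11 = 23.
Best is Atlas, Sirius, and Rigel with total return 31.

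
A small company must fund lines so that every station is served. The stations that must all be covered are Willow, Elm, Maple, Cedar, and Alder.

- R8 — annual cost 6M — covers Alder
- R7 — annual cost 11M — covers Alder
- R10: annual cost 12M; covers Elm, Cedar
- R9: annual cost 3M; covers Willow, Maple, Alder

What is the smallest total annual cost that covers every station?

This is an integer covering problem.
Choose R10 and R9: together they cover Willow, Elm, Maple, Cedar, Alder — every station.
Total annual cost: 12 + 3 = 15.
No cover costs less than 15.

15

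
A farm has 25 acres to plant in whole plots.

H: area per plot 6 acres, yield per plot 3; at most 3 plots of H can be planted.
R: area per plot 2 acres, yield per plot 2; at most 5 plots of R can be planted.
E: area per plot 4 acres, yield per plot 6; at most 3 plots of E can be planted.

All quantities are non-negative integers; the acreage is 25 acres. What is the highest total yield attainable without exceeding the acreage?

28

Take 5×R and 3×E: area 22 ≤ 25, yield 5·2 + 3·6 = 28.
E has the best ratio (6/4) and is taken to its limit of 3; remaining capacity is filled optimally with the others.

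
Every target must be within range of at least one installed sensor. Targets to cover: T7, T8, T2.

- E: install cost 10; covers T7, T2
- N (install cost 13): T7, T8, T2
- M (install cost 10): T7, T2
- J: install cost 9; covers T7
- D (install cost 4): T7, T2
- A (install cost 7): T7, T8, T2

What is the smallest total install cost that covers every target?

7

The greedy cost-per-new-target heuristic would pick D and A for 11, but a cheaper cover exists.
A alone covers T7, T8, T2 — every target.
Total install cost: 7.
No cover costs less than 7.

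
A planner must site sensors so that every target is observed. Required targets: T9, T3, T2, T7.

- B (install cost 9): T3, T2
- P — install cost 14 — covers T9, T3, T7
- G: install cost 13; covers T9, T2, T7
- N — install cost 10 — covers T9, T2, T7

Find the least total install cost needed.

This is a weighted set-cover instance.
Choose B and N: together they cover T9, T3, T2, T7 — every target.
Total install cost: 9 + 10 = 19.

19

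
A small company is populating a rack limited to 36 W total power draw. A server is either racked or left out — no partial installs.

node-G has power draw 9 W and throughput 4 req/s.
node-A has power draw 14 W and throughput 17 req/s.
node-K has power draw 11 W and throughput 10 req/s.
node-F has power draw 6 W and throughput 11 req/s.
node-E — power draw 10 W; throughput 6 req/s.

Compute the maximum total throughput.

38

node-A + node-K + node-F: power draw 14 + 11 + 6 = 31 ≤ 36, throughput 17 + 10 + 11 = 38.
node-A + node-K + node-E: power draw 14 + 11 + 10 = 35 ≤ 36, throughput 17 + 10 + 6 = 33.
node-A + node-F + node-E: power draw 14 + 6 + 10 = 30 ≤ 36, throughput 17 + 11 + 6 = 34.
Best is node-A, node-K, and node-F with total throughput 38.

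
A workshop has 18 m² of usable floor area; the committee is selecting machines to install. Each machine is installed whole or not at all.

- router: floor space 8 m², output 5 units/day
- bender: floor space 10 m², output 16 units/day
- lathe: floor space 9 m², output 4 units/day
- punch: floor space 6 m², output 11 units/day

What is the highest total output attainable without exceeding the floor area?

router + bender: floor space 8 + 10 = 18 ≤ 18, output 5 + 16 = 21.
bender: floor space 10 ≤ 18, output 16.
bender + punch: floor space 10 + 6 = 16 ≤ 18, output 16 + 11 = 27.
Best is bender and punch with total output 27.

27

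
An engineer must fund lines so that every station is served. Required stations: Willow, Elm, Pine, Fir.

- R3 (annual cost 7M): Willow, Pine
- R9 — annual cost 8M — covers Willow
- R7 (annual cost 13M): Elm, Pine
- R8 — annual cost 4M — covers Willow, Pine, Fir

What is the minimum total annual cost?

This is an integer covering problem.
Choose R7 and R8: together they cover Willow, Elm, Pine, Fir — every station.
Total annual cost: 13 + 4 = 17.
No cover costs less than 17.

17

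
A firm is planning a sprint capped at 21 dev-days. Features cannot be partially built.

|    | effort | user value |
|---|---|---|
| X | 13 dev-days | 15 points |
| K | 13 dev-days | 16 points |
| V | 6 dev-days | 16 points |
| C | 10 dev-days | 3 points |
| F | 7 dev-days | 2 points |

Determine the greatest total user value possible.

Allowing fractional choices, the relaxed optimum would be about 34.3, but features are indivisible.
X + V: effort 13 + 6 = 19 ≤ 21, user value 15 + 16 = 31.
V + C: effort 6 + 10 = 16 ≤ 21, user value 16 + 3 = 19.
K + V: effort 13 + 6 = 19 ≤ 21, user value 16 + 16 = 32.
Best is K and V with total user value 32.

32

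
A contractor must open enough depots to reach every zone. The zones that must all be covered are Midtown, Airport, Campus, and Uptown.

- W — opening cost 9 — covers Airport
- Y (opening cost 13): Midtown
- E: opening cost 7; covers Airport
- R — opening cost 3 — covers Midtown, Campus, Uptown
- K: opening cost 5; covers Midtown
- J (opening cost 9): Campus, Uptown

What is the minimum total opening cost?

Choose E and R: together they cover Midtown, Airport, Campus, Uptown — every zone.
Total opening cost: 7 + 3 = 10.
No cover costs less than 10.

10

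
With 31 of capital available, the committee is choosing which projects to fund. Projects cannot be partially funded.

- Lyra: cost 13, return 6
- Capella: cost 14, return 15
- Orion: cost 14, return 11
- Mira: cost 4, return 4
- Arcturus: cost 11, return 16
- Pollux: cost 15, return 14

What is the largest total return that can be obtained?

35

Allowing fractional choices, the relaxed optimum would be about 36.9, but projects are indivisible.
Capella + Mira + Arcturus: cost 14 + 4 + 11 = 29 ≤ 31, return 15 + 4 + 16 = 35.
Capella + Arcturus: cost 14 + 11 = 25 ≤ 31, return 15 + 16 = 31.
Mira + Arcturus + Pollux: cost 4 + 11 + 15 = 30 ≤ 31, return 4 + 16 + 14 = 34.
Best is Capella, Mira, and Arcturus with total return 35.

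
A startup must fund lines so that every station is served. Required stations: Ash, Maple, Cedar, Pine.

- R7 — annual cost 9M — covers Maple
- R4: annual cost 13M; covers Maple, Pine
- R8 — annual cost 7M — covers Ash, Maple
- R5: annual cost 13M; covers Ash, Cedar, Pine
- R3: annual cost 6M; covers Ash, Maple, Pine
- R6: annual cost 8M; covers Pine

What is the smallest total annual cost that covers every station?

19

Choose R5 and R3: together they cover Ash, Maple, Cedar, Pine — every station.
Total annual cost: 13 + 6 = 19.
No cover costs less than 19.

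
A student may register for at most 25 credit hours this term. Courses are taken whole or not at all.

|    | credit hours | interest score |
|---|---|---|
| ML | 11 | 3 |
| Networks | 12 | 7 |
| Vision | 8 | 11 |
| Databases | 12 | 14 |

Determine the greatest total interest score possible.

Allowing fractional choices, the relaxed optimum would be about 27.9, but courses are indivisible.
Networks + Databases: credit hours 12 + 12 = 24 ≤ 25, interest score 7 + 14 = 21.
Networks + Vision: credit hours 12 + 8 = 20 ≤ 25, interest score 7 + 11 = 18.
Vision + Databases: credit hours 8 + 12 = 20 ≤ 25, interest score 11 + 14 = 25.
Best is Vision and Databases with total interest score 25.

25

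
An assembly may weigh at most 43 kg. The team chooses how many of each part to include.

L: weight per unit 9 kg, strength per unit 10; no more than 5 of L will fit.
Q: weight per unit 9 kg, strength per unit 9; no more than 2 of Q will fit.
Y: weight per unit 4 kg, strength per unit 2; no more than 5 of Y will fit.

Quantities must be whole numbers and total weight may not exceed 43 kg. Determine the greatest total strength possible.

3×L, 1×Q, and 1×Y: weight 40 ≤ 43, strength 3·10 + 1·9 + 1·2 = 41.
4×L and 1×Y: weight 40 ≤ 43, strength 4·10 + 1·2 = 42.
Best is 42.

42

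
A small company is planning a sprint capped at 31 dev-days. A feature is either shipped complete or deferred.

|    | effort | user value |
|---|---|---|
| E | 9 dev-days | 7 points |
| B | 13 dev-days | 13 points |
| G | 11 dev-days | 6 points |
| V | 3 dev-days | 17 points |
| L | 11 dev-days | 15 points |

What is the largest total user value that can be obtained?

Allowing fractional choices, the relaxed optimum would be about 48.1, but features are indivisible.
E + V + L: effort 9 + 3 + 11 = 23 ≤ 31, user value 7 + 17 + 15 = 39.
B + V + L: effort 13 + 3 + 11 = 27 ≤ 31, user value 13 + 17 + 15 = 45.
G + V + L: effort 11 + 3 + 11 = 25 ≤ 31, user value 6 + 17 + 15 = 38.
Best is B, V, and L with total user value 45.

45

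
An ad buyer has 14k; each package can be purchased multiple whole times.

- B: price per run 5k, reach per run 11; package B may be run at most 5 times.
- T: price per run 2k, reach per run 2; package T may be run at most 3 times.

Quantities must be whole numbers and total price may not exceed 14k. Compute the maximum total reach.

B has the best ratio (11/5); taking only B gives at most 2×11 = 22 (stopped by the price limit).
Mixing does better — 2×B and 2×T: price 14 ≤ 14, reach 2·11 + 2·2 = 26.

26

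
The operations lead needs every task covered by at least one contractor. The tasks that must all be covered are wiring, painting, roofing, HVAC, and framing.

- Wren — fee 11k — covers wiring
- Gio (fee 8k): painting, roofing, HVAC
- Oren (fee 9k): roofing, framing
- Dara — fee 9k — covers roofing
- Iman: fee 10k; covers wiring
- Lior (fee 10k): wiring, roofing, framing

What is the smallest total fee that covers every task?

18

Choose Gio and Lior: together they cover wiring, painting, roofing, HVAC, framing — every task.
Total fee: 8 + 10 = 18.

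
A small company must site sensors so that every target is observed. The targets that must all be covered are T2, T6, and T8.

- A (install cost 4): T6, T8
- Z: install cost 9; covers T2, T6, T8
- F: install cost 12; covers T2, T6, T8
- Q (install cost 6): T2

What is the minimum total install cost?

This is an integer covering problem.
The greedy cost-per-new-target heuristic would pick A and Q for 10, but a cheaper cover exists.
Z alone covers T2, T6, T8 — every target.
Total install cost: 9.
No cover costs less than 9.

9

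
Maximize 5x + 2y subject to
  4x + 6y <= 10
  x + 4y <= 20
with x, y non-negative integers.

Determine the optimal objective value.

The continuous relaxation peaks at (2.5, 0) with value 12.50; rounding to a feasible lattice point costs some objective.
(x,y)=(2,0): 4·2+6·0=8≤10, 1·2+4·0=2≤20, objective 10.
(x,y)=(1,1): 4·1+6·1=10≤10, 1·1+4·1=5≤20, objective 7.
(x,y)=(1,0): 4·1+6·0=4≤10, 1·1+4·0=1≤20, objective 5.
No feasible integer point exceeds 10.

10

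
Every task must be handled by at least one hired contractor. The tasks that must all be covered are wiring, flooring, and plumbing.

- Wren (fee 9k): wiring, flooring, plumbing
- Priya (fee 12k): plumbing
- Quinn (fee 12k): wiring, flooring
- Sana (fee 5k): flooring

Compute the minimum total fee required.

Wren alone covers wiring, flooring, plumbing — every task.
Total fee: 9.
No cover costs less than 9.

9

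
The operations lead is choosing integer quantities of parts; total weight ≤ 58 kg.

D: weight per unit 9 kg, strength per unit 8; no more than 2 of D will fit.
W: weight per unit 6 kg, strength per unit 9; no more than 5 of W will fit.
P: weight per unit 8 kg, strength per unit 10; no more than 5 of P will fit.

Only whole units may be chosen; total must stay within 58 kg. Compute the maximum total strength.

4×W and 4×P: weight 56 ≤ 58, strength 4·9 + 4·10 = 76.
3×W and 5×P: weight 58 ≤ 58, strength 3·9 + 5·10 = 77.
Best is 77.

77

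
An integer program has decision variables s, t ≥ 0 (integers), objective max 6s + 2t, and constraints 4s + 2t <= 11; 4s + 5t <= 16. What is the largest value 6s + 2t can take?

14

Relaxing integrality, the LP optimum is 16.50 at (s,t) = (2.75, 0), which is not an integer point.
(s,t)=(2,1): 4·2+2·1=10≤11, 4·2+5·1=13≤16, objective 14.
(s,t)=(2,0): 4·2+2·0=8≤11, 4·2+5·0=8≤16, objective 12.
(s,t)=(1,2): 4·1+2·2=8≤11, 4·1+5·2=14≤16, objective 10.
(s,t)=(1,1): 4·1+2·1=6≤11, 4·1+5·1=9≤16, objective 8.
The best lattice point is (2,1), giving 14.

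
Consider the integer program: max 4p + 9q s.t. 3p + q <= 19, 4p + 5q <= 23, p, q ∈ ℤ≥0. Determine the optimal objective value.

(p,q)=(0,4): 3·0+1·4=4≤19, 4·0+5·4=20≤23, objective 36.
(p,q)=(1,3): 3·1+1·3=6≤19, 4·1+5·3=19≤23, objective 31.
(p,q)=(0,3): 3·0+1·3=3≤19, 4·0+5·3=15≤23, objective 27.
Maximum is 36 at (p,q)=(0,4).

36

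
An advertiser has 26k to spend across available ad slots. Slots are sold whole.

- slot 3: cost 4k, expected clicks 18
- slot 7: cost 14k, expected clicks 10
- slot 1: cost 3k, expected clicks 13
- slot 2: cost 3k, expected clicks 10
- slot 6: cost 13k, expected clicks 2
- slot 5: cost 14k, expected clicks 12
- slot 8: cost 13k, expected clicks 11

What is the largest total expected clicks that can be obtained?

slot 3 + slot 1 + slot 2 + slot 8: cost 4 + 3 + 3 + 13 = 23 ≤ 26, expected clicks 18 + 13 + 10 + 11 = 52.
slot 3 + slot 1 + slot 2 + slot 5: cost 4 + 3 + 3 + 14 = 24 ≤ 26, expected clicks 18 + 13 + 10 + 12 = 53.
Best is slot 3, slot 1, slot 2, and slot 5 with total expected clicks 53.

53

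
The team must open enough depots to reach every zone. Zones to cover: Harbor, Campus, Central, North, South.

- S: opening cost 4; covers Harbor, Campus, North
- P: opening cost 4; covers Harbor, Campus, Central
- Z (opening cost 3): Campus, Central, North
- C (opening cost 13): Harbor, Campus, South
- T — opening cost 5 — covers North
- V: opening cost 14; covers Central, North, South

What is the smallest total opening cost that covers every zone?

The greedy cost-per-new-zone heuristic would pick Z, S, and C for 20, but a cheaper cover exists.
Choose Z and C: together they cover Harbor, Campus, Central, North, South — every zone.
Total opening cost: 3 + 13 = 16.
No cover costs less than 16.

16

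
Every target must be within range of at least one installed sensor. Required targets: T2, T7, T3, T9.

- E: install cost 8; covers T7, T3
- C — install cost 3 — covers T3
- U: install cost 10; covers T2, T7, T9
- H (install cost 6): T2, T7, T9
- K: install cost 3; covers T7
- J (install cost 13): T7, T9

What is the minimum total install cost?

Choose C and H: together they cover T2, T7, T3, T9 — every target.
Total install cost: 3 + 6 = 9.
No cover costs less than 9.

9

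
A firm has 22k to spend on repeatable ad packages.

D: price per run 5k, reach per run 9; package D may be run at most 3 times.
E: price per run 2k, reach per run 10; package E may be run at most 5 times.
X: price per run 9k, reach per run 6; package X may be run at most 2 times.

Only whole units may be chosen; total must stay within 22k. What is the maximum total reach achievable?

68

E has the best ratio (10/2); taking only E gives at most 5×10 = 50 (stopped by the supply cap of 5).
Mixing does better — 2×D and 5×E: price 20 ≤ 22, reach 2·9 + 5·10 = 68.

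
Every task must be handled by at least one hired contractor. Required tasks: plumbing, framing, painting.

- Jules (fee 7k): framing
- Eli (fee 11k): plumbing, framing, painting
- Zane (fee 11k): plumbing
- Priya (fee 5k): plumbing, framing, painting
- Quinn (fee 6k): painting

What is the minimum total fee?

5

This is a weighted set-cover instance.
Priya alone covers plumbing, framing, painting — every task.
Total fee: 5.
No cover costs less than 5.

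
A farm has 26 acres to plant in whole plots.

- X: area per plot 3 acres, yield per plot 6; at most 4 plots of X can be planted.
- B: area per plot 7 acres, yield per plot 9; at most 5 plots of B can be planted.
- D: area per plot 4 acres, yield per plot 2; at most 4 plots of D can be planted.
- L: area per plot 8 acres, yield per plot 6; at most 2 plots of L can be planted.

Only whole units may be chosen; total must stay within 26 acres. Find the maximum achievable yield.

42

Take 4×X and 2×B: area 26 ≤ 26, yield 4·6 + 2·9 = 42.
X has the best ratio (6/3) and is taken to its limit of 4; remaining capacity is filled optimally with the others.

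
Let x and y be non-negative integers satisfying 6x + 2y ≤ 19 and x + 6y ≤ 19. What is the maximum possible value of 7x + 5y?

The continuous relaxation peaks at (2.24, 2.79) with value 29.62; rounding to a feasible lattice point costs some objective.
(x,y)=(2,2): 6·2+2·2=16≤19, 1·2+6·2=14≤19, objective 24.
(x,y)=(1,3): 6·1+2·3=12≤19, 1·1+6·3=19≤19, objective 22.
(x,y)=(2,1): 6·2+2·1=14≤19, 1·2+6·1=8≤19, objective 19.
(x,y)=(1,2): 6·1+2·2=10≤19, 1·1+6·2=13≤19, objective 17.
Maximum is 24 at (x,y)=(2,2).

24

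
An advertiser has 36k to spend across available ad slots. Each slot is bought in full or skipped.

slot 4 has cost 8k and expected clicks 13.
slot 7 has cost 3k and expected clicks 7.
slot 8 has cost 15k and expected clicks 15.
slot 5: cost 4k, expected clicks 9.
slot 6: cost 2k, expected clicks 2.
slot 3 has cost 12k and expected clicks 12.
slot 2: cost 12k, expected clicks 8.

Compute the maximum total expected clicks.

Allowing fractional choices, the relaxed optimum would be about 50.0, but ad slots are indivisible.
slot 4 + slot 7 + slot 8 + slot 5 + slot 6: cost 8 + 3 + 15 + 4 + 2 = 32 ≤ 36, expected clicks 13 + 7 + 15 + 9 + 2 = 46.
slot 7 + slot 8 + slot 5 + slot 6 + slot 3: cost 3 + 15 + 4 + 2 + 12 = 36 ≤ 36, expected clicks 7 + 15 + 9 + 2 + 12 = 45.
Best is slot 4, slot 7, slot 8, slot 5, and slot 6 with total expected clicks 46.

46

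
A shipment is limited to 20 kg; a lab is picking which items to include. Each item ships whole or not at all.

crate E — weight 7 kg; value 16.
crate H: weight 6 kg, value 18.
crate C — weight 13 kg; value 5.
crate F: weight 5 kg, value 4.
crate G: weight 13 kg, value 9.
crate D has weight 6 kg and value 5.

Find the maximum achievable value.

39

Take crate E, crate H, and crate D: weight 7 + 6 + 6 = 19 ≤ 20, value 16 + 18 + 5 = 39.
No other feasible combination does better.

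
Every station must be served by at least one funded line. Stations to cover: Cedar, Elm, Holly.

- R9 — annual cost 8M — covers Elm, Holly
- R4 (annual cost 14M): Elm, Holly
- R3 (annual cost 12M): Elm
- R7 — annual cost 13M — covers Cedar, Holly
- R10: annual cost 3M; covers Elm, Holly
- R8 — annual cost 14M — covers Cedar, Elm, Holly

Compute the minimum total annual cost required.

The greedy cost-per-new-station heuristic would pick R10 and R7 for 16, but a cheaper cover exists.
R8 alone covers Cedar, Elm, Holly — every station.
Total annual cost: 14.
No cover costs less than 14.

14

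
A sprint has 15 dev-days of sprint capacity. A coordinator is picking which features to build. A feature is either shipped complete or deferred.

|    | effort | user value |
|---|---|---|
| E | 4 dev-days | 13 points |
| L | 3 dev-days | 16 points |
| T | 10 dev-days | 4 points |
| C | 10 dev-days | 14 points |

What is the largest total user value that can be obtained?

L + C: effort 3 + 10 = 13 ≤ 15, user value 16 + 14 = 30.
E + C: effort 4 + 10 = 14 ≤ 15, user value 13 + 14 = 27.
E + L: effort 4 + 3 = 7 ≤ 15, user value 13 + 16 = 29.
Best is L and C with total user value 30.

30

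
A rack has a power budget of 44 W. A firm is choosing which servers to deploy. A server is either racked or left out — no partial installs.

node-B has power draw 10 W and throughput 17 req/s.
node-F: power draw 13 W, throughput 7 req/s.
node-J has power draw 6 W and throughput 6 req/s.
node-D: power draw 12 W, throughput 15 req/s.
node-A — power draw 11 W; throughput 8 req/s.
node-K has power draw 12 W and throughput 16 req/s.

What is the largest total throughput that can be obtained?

This is an integer program with binary decision variables.
node-B + node-J + node-A + node-K: power draw 10 + 6 + 11 + 12 = 39 ≤ 44, throughput 17 + 6 + 8 + 16 = 47.
node-B + node-D + node-K: power draw 10 + 12 + 12 = 34 ≤ 44, throughput 17 + 15 + 16 = 48.
node-B + node-J + node-D + node-K: power draw 10 + 6 + 12 + 12 = 40 ≤ 44, throughput 17 + 6 + 15 + 16 = 54.
Best is node-B, node-J, node-D, and node-K with total throughput 54.

54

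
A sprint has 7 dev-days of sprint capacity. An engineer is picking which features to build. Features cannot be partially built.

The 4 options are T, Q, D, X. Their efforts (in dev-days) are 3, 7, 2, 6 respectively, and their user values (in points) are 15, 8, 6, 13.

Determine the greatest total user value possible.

Take T and D: effort 3 + 2 = 5 ≤ 7, user value 15 + 6 = 21.
No other feasible combination does better.

21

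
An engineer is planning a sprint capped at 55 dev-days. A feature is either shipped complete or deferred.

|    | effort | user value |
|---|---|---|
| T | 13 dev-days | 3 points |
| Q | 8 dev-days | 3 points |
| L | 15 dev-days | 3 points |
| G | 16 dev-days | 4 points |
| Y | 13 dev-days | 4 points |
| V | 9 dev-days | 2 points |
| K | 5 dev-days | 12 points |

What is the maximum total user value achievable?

T + Q + G + Y + K: effort 13 + 8 + 16 + 13 + 5 = 55 ≤ 55, user value 3 + 3 + 4 + 4 + 12 = 26.
Q + G + Y + V + K: effort 8 + 16 + 13 + 9 + 5 = 51 ≤ 55, user value 3 + 4 + 4 + 2 + 12 = 25.
T + Q + L + Y + K: effort 13 + 8 + 15 + 13 + 5 = 54 ≤ 55, user value 3 + 3 + 3 + 4 + 12 = 25.
Best is T, Q, G, Y, and K with total user value 26.

26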